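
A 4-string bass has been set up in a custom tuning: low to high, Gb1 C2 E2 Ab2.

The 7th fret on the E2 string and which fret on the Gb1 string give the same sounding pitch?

17

E2 at fret 7 is E2 + 7 semitones = B2.
The open Gb1 string is 10 semitones below the open E2, so the same pitch on the Gb1 string lies at fret 7 + 10 = 17.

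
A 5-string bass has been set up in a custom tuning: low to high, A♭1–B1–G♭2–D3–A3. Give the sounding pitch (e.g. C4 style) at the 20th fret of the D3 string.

B♭4

D3 is MIDI 50. Adding 20 gives 70, which is B♭4.
(Equivalently spelled A♯4.)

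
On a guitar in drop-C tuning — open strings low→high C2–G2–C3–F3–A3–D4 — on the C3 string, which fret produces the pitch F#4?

18

F#4 is 18 semitones above the open C3 (C–C#–D–D#–…–E–F–F#), so it sits at fret 18.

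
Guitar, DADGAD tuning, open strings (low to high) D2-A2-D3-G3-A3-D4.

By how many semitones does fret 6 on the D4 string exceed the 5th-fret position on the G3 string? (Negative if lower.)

D4 at fret 6 → G#4 (MIDI 68); G3 at fret 5 → C4 (MIDI 60).
68 − 60 = 8, so the two pitches are 8 semitones apart.

8 semitones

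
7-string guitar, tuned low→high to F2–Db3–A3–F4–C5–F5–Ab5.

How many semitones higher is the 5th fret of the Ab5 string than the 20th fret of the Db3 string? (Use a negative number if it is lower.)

16 semitones

Ab5 at fret 5 → Db6 (MIDI 85); Db3 at fret 20 → A4 (MIDI 69).
85 − 69 = 16, so the two pitches are 16 semitones apart.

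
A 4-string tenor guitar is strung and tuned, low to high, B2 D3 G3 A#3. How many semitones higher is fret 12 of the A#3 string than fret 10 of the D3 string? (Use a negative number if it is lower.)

A#3 at fret 12 → A#4 (MIDI 70); D3 at fret 10 → C4 (MIDI 60).
70 − 60 = 10, so the two pitches are 10 semitones apart.

10 semitones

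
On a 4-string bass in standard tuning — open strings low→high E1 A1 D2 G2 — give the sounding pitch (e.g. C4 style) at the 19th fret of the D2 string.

Each fret is one semitone, so D2 + 19 = A3.

A3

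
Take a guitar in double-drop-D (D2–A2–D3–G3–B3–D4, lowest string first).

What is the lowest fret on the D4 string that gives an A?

From D4, count semitones up the chromatic scale until reaching A: D–D#–E–F–F#–G–G#–A — 7 steps.

7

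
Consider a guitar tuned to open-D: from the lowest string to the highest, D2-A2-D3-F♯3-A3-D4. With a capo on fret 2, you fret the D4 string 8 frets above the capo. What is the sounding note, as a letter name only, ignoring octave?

The capo raises the open D4 by 2 semitones to E4; fretting 8 more gives D4 + 2 + 8 = D4 + 10 semitones, landing on C.

C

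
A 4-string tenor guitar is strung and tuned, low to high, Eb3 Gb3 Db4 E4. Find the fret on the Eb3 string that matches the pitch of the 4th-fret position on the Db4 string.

Fret 4 on Db4 is MIDI 61 + 4 = 65 (F4). On the Eb3 string (open MIDI 51), that pitch is 65 − 51 = fret 14.

14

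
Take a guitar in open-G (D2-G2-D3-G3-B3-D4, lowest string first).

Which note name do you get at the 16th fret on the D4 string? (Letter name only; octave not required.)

F#

Each fret is one semitone, so D4 + 16 = F#.
(Equivalently spelled Gb.)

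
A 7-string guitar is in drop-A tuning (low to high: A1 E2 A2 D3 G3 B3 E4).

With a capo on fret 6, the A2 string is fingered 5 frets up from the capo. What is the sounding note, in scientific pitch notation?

G♯3

The capo raises the open A2 by 6 semitones to D♯3; fretting 5 more gives A2 + 6 + 5 = A2 + 11 semitones = G♯3.
(Also written A♭.)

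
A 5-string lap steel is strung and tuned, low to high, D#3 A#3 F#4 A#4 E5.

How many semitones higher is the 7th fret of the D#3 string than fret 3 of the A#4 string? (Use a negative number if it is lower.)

-15 semitones

D#3 at fret 7 → A#3 (MIDI 58); A#4 at fret 3 → C#5 (MIDI 73).
58 − 73 = -15, so the two pitches are 15 semitones apart.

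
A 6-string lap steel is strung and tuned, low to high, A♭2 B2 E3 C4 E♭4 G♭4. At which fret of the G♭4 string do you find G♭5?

12

G♭5 is 12 semitones above the open G♭4 (Gb–G–Ab–A–…–E–F–Gb), so it sits at fret 12.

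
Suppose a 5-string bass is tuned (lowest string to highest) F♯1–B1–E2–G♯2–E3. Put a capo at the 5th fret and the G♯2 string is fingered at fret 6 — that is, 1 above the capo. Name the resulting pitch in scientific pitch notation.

The capo raises the open G♯2 by 5 semitones to C♯3; fretting 1 more gives G♯2 + 5 + 1 = G♯2 + 6 semitones = D3.

D3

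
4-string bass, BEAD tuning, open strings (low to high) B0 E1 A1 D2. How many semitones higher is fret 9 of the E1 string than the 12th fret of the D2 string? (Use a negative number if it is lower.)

-13 semitones

E1 at fret 9 → C#2 (MIDI 37); D2 at fret 12 → D3 (MIDI 50).
37 − 50 = -13, so the two pitches are 13 semitones apart.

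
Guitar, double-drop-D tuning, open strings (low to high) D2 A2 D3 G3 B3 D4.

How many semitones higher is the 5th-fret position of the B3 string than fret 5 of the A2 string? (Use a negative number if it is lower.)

14 semitones

B3 at fret 5 → E4 (MIDI 64); A2 at fret 5 → D3 (MIDI 50).
64 − 50 = 14, so the two pitches are 14 semitones apart.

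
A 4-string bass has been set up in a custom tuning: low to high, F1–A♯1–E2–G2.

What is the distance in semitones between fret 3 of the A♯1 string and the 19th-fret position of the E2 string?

A♯1 at fret 3 → C♯2 (MIDI 37); E2 at fret 19 → B3 (MIDI 59).
37 − 59 = -22, so the two pitches are 22 semitones apart, with B3 the higher.

22 semitones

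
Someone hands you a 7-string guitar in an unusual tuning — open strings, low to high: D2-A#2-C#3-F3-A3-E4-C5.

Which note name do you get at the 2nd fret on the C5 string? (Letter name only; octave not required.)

D

The open C5 string plus 2 semitones: C–C#–D.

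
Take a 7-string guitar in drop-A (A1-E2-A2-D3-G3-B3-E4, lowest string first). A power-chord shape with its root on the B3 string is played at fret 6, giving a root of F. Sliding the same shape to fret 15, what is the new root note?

Moving from fret 6 to fret 15 shifts the root by 9 semitones.
F up 9 semitones is D.

D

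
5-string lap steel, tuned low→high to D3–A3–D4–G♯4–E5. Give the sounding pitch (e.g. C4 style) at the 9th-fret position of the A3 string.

Each fret is one semitone, so A3 + 9 = F♯4.

F♯4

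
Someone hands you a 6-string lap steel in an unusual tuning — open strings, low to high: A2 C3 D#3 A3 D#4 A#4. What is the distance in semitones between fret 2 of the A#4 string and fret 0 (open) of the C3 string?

24 semitones

A#4 at fret 2 → C5 (MIDI 72); C3 at fret 0 → C3 (MIDI 48).
72 − 48 = 24, so the two pitches are 24 semitones apart, with C5 the higher.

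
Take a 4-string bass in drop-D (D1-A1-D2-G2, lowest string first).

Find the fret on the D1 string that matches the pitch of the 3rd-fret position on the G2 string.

20

Fret 3 on G2 is MIDI 43 + 3 = 46 (A#2). On the D1 string (open MIDI 26), that pitch is 46 − 26 = fret 20.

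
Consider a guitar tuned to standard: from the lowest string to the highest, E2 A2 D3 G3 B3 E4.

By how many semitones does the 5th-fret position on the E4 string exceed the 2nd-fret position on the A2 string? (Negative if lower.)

E4 at fret 5 → A4 (MIDI 69); A2 at fret 2 → B2 (MIDI 47).
69 − 47 = 22, so the two pitches are 22 semitones apart.

22 semitones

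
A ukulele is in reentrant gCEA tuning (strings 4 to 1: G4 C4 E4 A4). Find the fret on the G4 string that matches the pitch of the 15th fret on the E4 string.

E4 at fret 15 is E4 + 15 semitones = G5.
The open G4 string is 3 semitones above the open E4, so the same pitch on the G4 string lies at fret 15 − 3 = 12.

12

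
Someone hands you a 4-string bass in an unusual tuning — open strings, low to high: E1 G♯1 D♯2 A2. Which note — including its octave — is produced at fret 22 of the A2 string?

G4

Each fret is one semitone, so A2 + 22 = G4.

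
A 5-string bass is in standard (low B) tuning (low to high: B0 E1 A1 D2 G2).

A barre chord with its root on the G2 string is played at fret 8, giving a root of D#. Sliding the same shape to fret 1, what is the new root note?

G#

Moving from fret 8 to fret 1 shifts the root by -7 semitones.
D# down 7 semitones is G#.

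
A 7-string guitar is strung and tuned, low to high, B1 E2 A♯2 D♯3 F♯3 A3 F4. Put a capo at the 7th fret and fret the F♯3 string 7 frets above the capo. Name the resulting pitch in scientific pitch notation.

The capo raises the open F♯3 by 7 semitones to C♯4; fretting 7 more gives F♯3 + 7 + 7 = F♯3 + 14 semitones = G♯4.

G♯4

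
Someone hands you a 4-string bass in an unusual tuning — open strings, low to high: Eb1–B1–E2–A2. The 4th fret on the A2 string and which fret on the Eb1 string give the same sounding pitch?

A2 at fret 4 is A2 + 4 semitones = Db3.
The open Eb1 string is 18 semitones below the open A2, so the same pitch on the Eb1 string lies at fret 4 + 18 = 22.

22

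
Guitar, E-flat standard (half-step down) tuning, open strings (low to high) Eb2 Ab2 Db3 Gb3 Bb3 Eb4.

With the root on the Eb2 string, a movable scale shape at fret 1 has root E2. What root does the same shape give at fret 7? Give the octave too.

Moving from fret 1 to fret 7 shifts the root by 6 semitones.
E2 up 6 semitones is Bb2.

Bb2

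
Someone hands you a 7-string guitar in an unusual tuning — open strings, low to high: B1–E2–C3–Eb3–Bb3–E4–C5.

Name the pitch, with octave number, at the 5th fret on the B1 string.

Each fret is one semitone, so B1 + 5 = E2.

E2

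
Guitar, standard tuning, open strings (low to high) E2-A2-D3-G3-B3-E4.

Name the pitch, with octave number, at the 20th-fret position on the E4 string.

C6

The open E4 string plus 20 semitones: E–F–F#–G–…–A#–B–C.
The walk passes from B into C 2 times, so the octave number goes from 4 to 6.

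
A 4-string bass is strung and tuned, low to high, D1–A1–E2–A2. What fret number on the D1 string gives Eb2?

Eb2 is 13 semitones above the open D1 (D–Eb–E–F–…–Db–D–Eb), so it sits at fret 13.

13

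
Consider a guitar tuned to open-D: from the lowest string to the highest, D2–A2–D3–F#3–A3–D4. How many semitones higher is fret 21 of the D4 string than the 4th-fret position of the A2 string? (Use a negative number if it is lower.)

D4 at fret 21 → B5 (MIDI 83); A2 at fret 4 → C#3 (MIDI 49).
83 − 49 = 34, so the two pitches are 34 semitones apart.

34 semitones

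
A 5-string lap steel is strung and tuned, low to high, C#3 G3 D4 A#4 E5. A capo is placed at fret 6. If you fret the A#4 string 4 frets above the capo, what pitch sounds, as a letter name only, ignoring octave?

The capo raises the open A#4 by 6 semitones to E5; fretting 4 more gives A#4 + 6 + 4 = A#4 + 10 semitones, landing on G#.
(Also written Ab.)

G#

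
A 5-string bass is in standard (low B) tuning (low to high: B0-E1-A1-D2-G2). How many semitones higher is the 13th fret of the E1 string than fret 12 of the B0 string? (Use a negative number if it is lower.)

E1 at fret 13 → F2 (MIDI 41); B0 at fret 12 → B1 (MIDI 35).
41 − 35 = 6, so the two pitches are 6 semitones apart.

6 semitones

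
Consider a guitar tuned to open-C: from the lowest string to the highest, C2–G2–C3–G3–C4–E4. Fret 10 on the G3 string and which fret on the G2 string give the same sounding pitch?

G3 at fret 10 is G3 + 10 semitones = F4.
The open G2 string is 12 semitones below the open G3, so the same pitch on the G2 string lies at fret 10 + 12 = 22.

22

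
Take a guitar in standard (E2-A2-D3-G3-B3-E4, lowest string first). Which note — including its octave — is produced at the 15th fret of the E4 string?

G5

The open E4 string plus 15 semitones: E–F–F#–G–…–F–F#–G.
The walk passes from B into C once, so the octave number goes from 4 to 5.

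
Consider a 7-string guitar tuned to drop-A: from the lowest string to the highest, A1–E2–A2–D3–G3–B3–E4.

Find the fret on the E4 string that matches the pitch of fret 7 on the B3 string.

2

Fret 7 on B3 is MIDI 59 + 7 = 66 (F♯4). On the E4 string (open MIDI 64), that pitch is 66 − 64 = fret 2.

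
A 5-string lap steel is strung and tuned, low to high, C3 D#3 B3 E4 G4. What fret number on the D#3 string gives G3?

4

G3 is 4 semitones above the open D#3 (D#–E–F–F#–G), so it sits at fret 4.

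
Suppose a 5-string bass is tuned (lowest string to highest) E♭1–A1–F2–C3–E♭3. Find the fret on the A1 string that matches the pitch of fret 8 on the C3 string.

23

Fret 8 on C3 is MIDI 48 + 8 = 56 (A♭3). On the A1 string (open MIDI 33), that pitch is 56 − 33 = fret 23.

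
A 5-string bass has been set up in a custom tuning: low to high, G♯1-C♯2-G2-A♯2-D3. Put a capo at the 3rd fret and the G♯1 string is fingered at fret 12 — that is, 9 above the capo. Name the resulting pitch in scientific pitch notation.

G♯2

The capo raises the open G♯1 by 3 semitones to B1; fretting 9 more gives G♯1 + 3 + 9 = G♯1 + 12 semitones = G♯2.
(Also written A♭.)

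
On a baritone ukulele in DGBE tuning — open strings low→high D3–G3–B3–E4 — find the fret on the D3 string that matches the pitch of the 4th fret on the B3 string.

13

Fret 4 on B3 is MIDI 59 + 4 = 63 (D#4). On the D3 string (open MIDI 50), that pitch is 63 − 50 = fret 13.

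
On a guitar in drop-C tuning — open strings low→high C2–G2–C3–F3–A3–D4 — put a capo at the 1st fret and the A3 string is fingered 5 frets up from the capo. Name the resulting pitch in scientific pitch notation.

The capo raises the open A3 by 1 semitone to A#3; fretting 5 more gives A3 + 1 + 5 = A3 + 6 semitones = D#4.

D#4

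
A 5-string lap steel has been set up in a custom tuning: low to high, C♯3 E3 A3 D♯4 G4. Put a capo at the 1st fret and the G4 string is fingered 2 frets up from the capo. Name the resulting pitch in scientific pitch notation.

The capo raises the open G4 by 1 semitone to G♯4; fretting 2 more gives G4 + 1 + 2 = G4 + 3 semitones = A♯4.
(Also written B♭.)

A♯4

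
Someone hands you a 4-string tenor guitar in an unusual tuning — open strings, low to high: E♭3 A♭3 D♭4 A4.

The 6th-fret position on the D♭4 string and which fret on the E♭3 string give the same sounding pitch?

Fret 6 on D♭4 is MIDI 61 + 6 = 67 (G4). On the E♭3 string (open MIDI 51), that pitch is 67 − 51 = fret 16.

16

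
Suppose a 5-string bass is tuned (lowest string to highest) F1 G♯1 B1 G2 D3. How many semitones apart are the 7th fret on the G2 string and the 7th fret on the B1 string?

8 semitones

G2 at fret 7 → D3 (MIDI 50); B1 at fret 7 → F♯2 (MIDI 42).
50 − 42 = 8, so the two pitches are 8 semitones apart, with D3 the higher.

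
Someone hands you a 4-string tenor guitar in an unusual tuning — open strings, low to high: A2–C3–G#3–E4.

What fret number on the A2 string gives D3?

5

D3 is 5 semitones above the open A2 (A–A#–B–C–C#–D), so it sits at fret 5.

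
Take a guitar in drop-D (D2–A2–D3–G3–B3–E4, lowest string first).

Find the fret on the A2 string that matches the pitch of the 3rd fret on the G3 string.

13

Fret 3 on G3 is MIDI 55 + 3 = 58 (A♯3). On the A2 string (open MIDI 45), that pitch is 58 − 45 = fret 13.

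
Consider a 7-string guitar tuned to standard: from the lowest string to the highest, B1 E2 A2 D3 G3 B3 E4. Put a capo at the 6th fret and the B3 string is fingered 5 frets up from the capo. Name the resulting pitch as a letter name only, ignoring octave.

The capo raises the open B3 by 6 semitones to F4; fretting 5 more gives B3 + 6 + 5 = B3 + 11 semitones, landing on A#.

A#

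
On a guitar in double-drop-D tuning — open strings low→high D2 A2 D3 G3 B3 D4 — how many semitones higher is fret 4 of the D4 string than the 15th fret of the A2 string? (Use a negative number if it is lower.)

D4 at fret 4 → F#4 (MIDI 66); A2 at fret 15 → C4 (MIDI 60).
66 − 60 = 6, so the two pitches are 6 semitones apart.

6 semitones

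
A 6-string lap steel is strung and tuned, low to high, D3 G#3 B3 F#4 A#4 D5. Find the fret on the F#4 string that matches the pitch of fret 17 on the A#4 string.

Fret 17 on A#4 is MIDI 70 + 17 = 87 (D#6). On the F#4 string (open MIDI 66), that pitch is 87 − 66 = fret 21.

21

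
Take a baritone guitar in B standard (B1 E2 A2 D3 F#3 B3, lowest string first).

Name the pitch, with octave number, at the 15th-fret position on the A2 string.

C4

The open A2 string plus 15 semitones: A–A#–B–C–…–A#–B–C.
The walk passes from B into C 2 times, so the octave number goes from 2 to 4.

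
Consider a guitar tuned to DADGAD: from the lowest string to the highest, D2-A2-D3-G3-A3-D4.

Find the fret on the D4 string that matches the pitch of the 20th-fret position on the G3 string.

Fret 20 on G3 is MIDI 55 + 20 = 75 (D♯5). On the D4 string (open MIDI 62), that pitch is 75 − 62 = fret 13.

13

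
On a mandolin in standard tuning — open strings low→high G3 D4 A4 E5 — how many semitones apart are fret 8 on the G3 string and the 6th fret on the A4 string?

12 semitones

G3 at fret 8 → D♯4 (MIDI 63); A4 at fret 6 → D♯5 (MIDI 75).
63 − 75 = -12, so the two pitches are 12 semitones apart, with D♯5 the higher.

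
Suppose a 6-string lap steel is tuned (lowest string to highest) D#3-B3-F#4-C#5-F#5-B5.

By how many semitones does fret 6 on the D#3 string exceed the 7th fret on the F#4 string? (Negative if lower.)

D#3 at fret 6 → A3 (MIDI 57); F#4 at fret 7 → C#5 (MIDI 73).
57 − 73 = -16, so the two pitches are 16 semitones apart.

-16 semitones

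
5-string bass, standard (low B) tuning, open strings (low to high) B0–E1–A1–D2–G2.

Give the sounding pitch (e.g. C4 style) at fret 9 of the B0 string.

The open B0 string plus 9 semitones: B–C–C#–D–D#–E–F–F#–G–G#.
The walk passes from B into C once, so the octave number goes from 0 to 1.

G#1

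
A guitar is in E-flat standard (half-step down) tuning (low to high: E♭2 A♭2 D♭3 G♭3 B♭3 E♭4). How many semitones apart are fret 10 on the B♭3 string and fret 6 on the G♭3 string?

B♭3 at fret 10 → A♭4 (MIDI 68); G♭3 at fret 6 → C4 (MIDI 60).
68 − 60 = 8, so the two pitches are 8 semitones apart, with A♭4 the higher.

8 semitones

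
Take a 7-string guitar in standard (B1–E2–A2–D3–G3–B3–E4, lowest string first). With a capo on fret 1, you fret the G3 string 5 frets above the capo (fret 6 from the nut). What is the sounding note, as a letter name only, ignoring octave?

C#

The capo raises the open G3 by 1 semitone to G#3; fretting 5 more gives G3 + 1 + 5 = G3 + 6 semitones, landing on C#.
(Also written Db.)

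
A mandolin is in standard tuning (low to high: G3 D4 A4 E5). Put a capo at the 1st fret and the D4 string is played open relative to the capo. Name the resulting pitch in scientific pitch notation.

D#4

The capo raises the open D4 by 1 semitone to D#4; fretting 0 more gives D4 + 1 + 0 = D4 + 1 semitone = D#4.
(Also written Eb.)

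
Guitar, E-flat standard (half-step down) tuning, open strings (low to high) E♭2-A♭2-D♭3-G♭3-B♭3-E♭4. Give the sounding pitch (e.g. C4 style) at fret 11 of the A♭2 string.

The open A♭2 string plus 11 semitones: Ab–A–Bb–B–…–F–Gb–G.
The walk passes from B into C once, so the octave number goes from 2 to 3.

G3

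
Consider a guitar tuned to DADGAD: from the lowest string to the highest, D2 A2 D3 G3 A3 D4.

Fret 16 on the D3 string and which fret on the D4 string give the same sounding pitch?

D3 at fret 16 is D3 + 16 semitones = F♯4.
The open D4 string is 12 semitones above the open D3, so the same pitch on the D4 string lies at fret 16 − 12 = 4.

4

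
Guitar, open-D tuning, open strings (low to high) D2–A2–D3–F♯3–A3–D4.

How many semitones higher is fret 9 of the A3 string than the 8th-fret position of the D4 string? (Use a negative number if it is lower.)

-4 semitones

A3 at fret 9 → F♯4 (MIDI 66); D4 at fret 8 → A♯4 (MIDI 70).
66 − 70 = -4, so the two pitches are 4 semitones apart.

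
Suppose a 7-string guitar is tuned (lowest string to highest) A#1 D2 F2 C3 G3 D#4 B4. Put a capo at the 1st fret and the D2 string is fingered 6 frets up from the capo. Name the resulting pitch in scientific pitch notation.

A2

The capo raises the open D2 by 1 semitone to D#2; fretting 6 more gives D2 + 1 + 6 = D2 + 7 semitones = A2.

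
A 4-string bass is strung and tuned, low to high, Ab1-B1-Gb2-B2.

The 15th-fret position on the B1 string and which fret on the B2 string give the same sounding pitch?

3

Fret 15 on B1 is MIDI 35 + 15 = 50 (D3). On the B2 string (open MIDI 47), that pitch is 50 − 47 = fret 3.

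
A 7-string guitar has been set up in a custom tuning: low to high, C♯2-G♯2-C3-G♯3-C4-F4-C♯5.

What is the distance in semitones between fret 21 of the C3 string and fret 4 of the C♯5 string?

C3 at fret 21 → A4 (MIDI 69); C♯5 at fret 4 → F5 (MIDI 77).
69 − 77 = -8, so the two pitches are 8 semitones apart, with F5 the higher.

8 semitones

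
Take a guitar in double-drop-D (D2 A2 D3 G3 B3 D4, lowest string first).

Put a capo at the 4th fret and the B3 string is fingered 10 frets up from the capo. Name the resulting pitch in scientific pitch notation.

C♯5

The capo raises the open B3 by 4 semitones to D♯4; fretting 10 more gives B3 + 4 + 10 = B3 + 14 semitones = C♯5.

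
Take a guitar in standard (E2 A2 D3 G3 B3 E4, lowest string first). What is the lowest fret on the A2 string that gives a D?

From A2, count semitones up the chromatic scale until reaching D: A–A#–B–C–C#–D — 5 steps.

5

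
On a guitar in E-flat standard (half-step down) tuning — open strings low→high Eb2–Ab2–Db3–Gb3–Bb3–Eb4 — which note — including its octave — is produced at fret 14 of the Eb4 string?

F5

The open Eb4 string plus 14 semitones: Eb–E–F–Gb–…–Eb–E–F.
The walk passes from B into C once, so the octave number goes from 4 to 5.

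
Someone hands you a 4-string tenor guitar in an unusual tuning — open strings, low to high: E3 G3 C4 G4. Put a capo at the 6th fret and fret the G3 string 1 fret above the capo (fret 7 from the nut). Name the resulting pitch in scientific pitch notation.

The capo raises the open G3 by 6 semitones to C#4; fretting 1 more gives G3 + 6 + 1 = G3 + 7 semitones = D4.

D4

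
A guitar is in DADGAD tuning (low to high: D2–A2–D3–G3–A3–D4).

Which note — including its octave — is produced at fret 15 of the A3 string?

Each fret is one semitone, so A3 + 15 = C5.

C5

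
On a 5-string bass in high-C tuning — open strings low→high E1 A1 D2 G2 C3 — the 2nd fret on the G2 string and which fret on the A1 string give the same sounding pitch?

Fret 2 on G2 is MIDI 43 + 2 = 45 (A2). On the A1 string (open MIDI 33), that pitch is 45 − 33 = fret 12.

12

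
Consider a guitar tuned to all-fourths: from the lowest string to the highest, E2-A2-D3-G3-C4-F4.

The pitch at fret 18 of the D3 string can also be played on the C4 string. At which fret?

8

D3 at fret 18 is D3 + 18 semitones = G#4.
The open C4 string is 10 semitones above the open D3, so the same pitch on the C4 string lies at fret 18 − 10 = 8.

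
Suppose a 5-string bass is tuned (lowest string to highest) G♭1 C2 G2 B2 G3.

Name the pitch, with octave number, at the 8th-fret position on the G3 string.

E♭4

Each fret is one semitone, so G3 + 8 = E♭4.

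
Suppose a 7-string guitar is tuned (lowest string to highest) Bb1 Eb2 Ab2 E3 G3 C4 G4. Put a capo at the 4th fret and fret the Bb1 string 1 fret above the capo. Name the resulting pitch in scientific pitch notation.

The capo raises the open Bb1 by 4 semitones to D2; fretting 1 more gives Bb1 + 4 + 1 = Bb1 + 5 semitones = Eb2.

Eb2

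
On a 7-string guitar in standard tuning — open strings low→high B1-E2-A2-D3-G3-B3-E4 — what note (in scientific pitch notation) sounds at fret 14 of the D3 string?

The open D3 string plus 14 semitones: D–D#–E–F–…–D–D#–E.
The walk passes from B into C once, so the octave number goes from 3 to 4.

E4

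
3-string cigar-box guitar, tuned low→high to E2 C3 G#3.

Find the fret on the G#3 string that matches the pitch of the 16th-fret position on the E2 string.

E2 at fret 16 is E2 + 16 semitones = G#3.
The open G#3 string is 16 semitones above the open E2, so the same pitch on the G#3 string lies at fret 16 − 16 = 0.

0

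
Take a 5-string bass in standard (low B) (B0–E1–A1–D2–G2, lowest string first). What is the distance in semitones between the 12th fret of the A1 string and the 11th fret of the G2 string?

A1 at fret 12 → A2 (MIDI 45); G2 at fret 11 → F#3 (MIDI 54).
45 − 54 = -9, so the two pitches are 9 semitones apart, with F#3 the higher.

9 semitones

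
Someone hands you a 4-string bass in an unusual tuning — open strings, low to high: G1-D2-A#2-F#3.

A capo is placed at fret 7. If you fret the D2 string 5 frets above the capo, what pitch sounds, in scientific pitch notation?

D3

The capo raises the open D2 by 7 semitones to A2; fretting 5 more gives D2 + 7 + 5 = D2 + 12 semitones = D3.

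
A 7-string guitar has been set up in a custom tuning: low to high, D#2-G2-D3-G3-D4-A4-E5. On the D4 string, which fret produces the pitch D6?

24

D6 is 24 semitones above the open D4 (D–D#–E–F–…–C–C#–D), so it sits at fret 24.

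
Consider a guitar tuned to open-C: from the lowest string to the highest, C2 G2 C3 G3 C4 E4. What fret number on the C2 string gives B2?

B2 is 11 semitones above the open C2 (C–C#–D–D#–…–A–A#–B), so it sits at fret 11.

11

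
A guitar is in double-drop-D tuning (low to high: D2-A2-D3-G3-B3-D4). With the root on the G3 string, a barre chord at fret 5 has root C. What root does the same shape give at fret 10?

F

Moving from fret 5 to fret 10 shifts the root by 5 semitones.
C up 5 semitones is F.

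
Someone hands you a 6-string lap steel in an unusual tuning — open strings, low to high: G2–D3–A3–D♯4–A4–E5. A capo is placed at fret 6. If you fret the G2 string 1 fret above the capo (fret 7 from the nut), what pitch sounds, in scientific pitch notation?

D3

The capo raises the open G2 by 6 semitones to C♯3; fretting 1 more gives G2 + 6 + 1 = G2 + 7 semitones = D3.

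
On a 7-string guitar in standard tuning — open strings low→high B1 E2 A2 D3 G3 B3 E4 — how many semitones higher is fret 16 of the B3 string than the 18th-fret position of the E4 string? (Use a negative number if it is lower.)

B3 at fret 16 → D#5 (MIDI 75); E4 at fret 18 → A#5 (MIDI 82).
75 − 82 = -7, so the two pitches are 7 semitones apart.

-7 semitones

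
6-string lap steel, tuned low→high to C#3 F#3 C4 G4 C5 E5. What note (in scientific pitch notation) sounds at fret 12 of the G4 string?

The open G4 string plus 12 semitones: G–G#–A–A#–…–F–F#–G.
The walk passes from B into C once, so the octave number goes from 4 to 5.

G5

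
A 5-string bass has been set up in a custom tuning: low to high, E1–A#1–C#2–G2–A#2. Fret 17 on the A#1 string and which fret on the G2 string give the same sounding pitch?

8

A#1 at fret 17 is A#1 + 17 semitones = D#3.
The open G2 string is 9 semitones above the open A#1, so the same pitch on the G2 string lies at fret 17 − 9 = 8.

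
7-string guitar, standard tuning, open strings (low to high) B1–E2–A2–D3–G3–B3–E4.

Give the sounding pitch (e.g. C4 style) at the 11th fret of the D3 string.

D3 is MIDI 50. Adding 11 gives 61, which is C#4.
(Equivalently spelled Db4.)

C#4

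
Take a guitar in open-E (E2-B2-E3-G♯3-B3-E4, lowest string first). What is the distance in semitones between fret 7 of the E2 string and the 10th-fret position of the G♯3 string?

19 semitones

E2 at fret 7 → B2 (MIDI 47); G♯3 at fret 10 → F♯4 (MIDI 66).
47 − 66 = -19, so the two pitches are 19 semitones apart, with F♯4 the higher.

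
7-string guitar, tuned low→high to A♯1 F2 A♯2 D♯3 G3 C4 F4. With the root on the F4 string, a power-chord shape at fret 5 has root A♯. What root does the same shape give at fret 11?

Moving from fret 5 to fret 11 shifts the root by 6 semitones.
A♯ up 6 semitones is E.

E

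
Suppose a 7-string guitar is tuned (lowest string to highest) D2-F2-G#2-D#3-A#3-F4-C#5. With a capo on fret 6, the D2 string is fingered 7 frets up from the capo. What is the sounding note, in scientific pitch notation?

D#3

The capo raises the open D2 by 6 semitones to G#2; fretting 7 more gives D2 + 6 + 7 = D2 + 13 semitones = D#3.
(Also written Eb.)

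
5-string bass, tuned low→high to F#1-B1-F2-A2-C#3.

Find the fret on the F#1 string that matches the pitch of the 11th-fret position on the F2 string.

Fret 11 on F2 is MIDI 41 + 11 = 52 (E3). On the F#1 string (open MIDI 30), that pitch is 52 − 30 = fret 22.

22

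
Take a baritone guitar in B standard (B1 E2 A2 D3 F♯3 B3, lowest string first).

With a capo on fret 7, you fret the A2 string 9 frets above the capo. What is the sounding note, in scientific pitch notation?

C♯4

The capo raises the open A2 by 7 semitones to E3; fretting 9 more gives A2 + 7 + 9 = A2 + 16 semitones = C♯4.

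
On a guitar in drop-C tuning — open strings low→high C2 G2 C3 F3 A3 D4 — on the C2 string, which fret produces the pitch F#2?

F#2 is 6 semitones above the open C2 (C–C#–D–D#–E–F–F#), so it sits at fret 6.

6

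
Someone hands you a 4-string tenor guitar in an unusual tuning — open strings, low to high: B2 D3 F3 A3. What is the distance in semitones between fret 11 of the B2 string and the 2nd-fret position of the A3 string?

B2 at fret 11 → A#3 (MIDI 58); A3 at fret 2 → B3 (MIDI 59).
58 − 59 = -1, so the two pitches are 1 semitone apart, with B3 the higher.

1 semitone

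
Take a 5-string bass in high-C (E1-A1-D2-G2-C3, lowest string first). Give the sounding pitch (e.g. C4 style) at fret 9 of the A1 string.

The open A1 string plus 9 semitones: A–A#–B–C–C#–D–D#–E–F–F#.
The walk passes from B into C once, so the octave number goes from 1 to 2.
(Equivalently spelled G♭2.)

F♯2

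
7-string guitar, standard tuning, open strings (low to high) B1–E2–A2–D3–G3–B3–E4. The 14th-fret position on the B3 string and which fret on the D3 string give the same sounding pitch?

B3 at fret 14 is B3 + 14 semitones = C#5.
The open D3 string is 9 semitones below the open B3, so the same pitch on the D3 string lies at fret 14 + 9 = 23.

23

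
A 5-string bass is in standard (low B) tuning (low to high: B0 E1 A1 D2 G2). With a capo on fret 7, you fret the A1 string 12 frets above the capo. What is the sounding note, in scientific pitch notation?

The capo raises the open A1 by 7 semitones to E2; fretting 12 more gives A1 + 7 + 12 = A1 + 19 semitones = E3.

E3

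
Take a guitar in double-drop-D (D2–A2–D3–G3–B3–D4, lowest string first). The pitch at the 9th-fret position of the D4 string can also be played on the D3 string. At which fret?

D4 at fret 9 is D4 + 9 semitones = B4.
The open D3 string is 12 semitones below the open D4, so the same pitch on the D3 string lies at fret 9 + 12 = 21.

21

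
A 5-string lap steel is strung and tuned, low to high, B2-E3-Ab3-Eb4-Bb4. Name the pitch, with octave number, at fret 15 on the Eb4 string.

Each fret is one semitone, so Eb4 + 15 = Gb5.

Gb5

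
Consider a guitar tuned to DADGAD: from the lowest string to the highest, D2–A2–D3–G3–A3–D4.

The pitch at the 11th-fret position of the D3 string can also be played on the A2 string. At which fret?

Fret 11 on D3 is MIDI 50 + 11 = 61 (C#4). On the A2 string (open MIDI 45), that pitch is 61 − 45 = fret 16.

16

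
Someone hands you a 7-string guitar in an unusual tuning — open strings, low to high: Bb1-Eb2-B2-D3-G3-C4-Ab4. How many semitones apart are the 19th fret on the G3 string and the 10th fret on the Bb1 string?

30 semitones

G3 at fret 19 → D5 (MIDI 74); Bb1 at fret 10 → Ab2 (MIDI 44).
74 − 44 = 30, so the two pitches are 30 semitones apart, with D5 the higher.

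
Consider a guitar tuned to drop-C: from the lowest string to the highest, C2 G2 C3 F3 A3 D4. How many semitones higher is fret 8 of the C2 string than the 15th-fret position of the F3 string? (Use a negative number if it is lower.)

-24 semitones

C2 at fret 8 → G#2 (MIDI 44); F3 at fret 15 → G#4 (MIDI 68).
44 − 68 = -24, so the two pitches are 24 semitones apart.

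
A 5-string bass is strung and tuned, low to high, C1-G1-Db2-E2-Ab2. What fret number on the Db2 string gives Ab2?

Ab2 is 7 semitones above the open Db2 (Db–D–Eb–E–F–Gb–G–Ab), so it sits at fret 7.

7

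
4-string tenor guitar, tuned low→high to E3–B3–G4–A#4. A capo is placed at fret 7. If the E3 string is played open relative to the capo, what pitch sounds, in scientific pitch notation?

The capo raises the open E3 by 7 semitones to B3; fretting 0 more gives E3 + 7 + 0 = E3 + 7 semitones = B3.

B3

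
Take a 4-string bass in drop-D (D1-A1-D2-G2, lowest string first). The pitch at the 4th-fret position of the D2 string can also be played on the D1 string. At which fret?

Fret 4 on D2 is MIDI 38 + 4 = 42 (F#2). On the D1 string (open MIDI 26), that pitch is 42 − 26 = fret 16.

16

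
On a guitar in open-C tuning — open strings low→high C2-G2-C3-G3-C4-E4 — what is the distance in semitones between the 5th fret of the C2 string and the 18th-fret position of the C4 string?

C2 at fret 5 → F2 (MIDI 41); C4 at fret 18 → F♯5 (MIDI 78).
41 − 78 = -37, so the two pitches are 37 semitones apart, with F♯5 the higher.

37 semitones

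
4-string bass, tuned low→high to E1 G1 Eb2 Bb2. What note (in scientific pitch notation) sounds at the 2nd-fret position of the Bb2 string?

Each fret is one semitone, so Bb2 + 2 = C3.

C3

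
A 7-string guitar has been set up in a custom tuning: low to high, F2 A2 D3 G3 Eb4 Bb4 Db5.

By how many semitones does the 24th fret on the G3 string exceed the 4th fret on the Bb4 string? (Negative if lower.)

G3 at fret 24 → G5 (MIDI 79); Bb4 at fret 4 → D5 (MIDI 74).
79 − 74 = 5, so the two pitches are 5 semitones apart.

5 semitones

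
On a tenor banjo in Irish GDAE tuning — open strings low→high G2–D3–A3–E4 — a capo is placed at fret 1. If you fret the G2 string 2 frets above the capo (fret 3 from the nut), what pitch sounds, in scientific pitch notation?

A#2

The capo raises the open G2 by 1 semitone to G#2; fretting 2 more gives G2 + 1 + 2 = G2 + 3 semitones = A#2.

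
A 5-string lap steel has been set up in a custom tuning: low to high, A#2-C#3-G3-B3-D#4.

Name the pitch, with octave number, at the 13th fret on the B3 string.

C5

The open B3 string plus 13 semitones: B–C–C#–D–…–A#–B–C.
The walk passes from B into C 2 times, so the octave number goes from 3 to 5.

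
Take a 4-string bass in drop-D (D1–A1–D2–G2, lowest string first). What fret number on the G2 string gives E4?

21

E4 is 21 semitones above the open G2 (G–G#–A–A#–…–D–D#–E), so it sits at fret 21.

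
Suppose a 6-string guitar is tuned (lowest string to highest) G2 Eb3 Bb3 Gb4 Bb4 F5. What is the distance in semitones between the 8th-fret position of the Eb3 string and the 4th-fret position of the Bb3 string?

Eb3 at fret 8 → B3 (MIDI 59); Bb3 at fret 4 → D4 (MIDI 62).
59 − 62 = -3, so the two pitches are 3 semitones apart, with D4 the higher.

3 semitones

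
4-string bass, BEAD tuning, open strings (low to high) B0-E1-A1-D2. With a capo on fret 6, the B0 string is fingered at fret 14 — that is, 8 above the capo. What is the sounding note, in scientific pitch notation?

The capo raises the open B0 by 6 semitones to F1; fretting 8 more gives B0 + 6 + 8 = B0 + 14 semitones = C♯2.

C♯2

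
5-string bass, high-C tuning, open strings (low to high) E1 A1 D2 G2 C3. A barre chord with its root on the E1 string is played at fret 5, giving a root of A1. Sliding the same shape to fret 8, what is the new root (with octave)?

C2

Moving from fret 5 to fret 8 shifts the root by 3 semitones.
A1 up 3 semitones is C2.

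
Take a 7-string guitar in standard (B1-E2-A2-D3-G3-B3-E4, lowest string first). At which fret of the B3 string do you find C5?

C5 is 13 semitones above the open B3 (B–C–C#–D–…–A#–B–C), so it sits at fret 13.

13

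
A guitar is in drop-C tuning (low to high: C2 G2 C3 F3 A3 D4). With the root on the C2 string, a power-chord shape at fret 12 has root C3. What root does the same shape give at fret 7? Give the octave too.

Moving from fret 12 to fret 7 shifts the root by -5 semitones.
C3 down 5 semitones is G2.

G2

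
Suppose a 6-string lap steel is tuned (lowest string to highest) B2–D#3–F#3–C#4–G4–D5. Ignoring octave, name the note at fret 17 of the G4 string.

Each fret is one semitone, so G4 + 17 = C.

C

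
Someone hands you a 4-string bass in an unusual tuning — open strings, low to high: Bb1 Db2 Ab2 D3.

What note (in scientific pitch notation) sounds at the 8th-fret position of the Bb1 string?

Bb1 is MIDI 34. Adding 8 gives 42, which is Gb2.

Gb2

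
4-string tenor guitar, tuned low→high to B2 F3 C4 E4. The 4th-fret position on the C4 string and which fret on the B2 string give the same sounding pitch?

C4 at fret 4 is C4 + 4 semitones = E4.
The open B2 string is 13 semitones below the open C4, so the same pitch on the B2 string lies at fret 4 + 13 = 17.

17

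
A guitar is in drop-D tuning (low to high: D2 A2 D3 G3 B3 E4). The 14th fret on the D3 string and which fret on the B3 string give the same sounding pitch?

D3 at fret 14 is D3 + 14 semitones = E4.
The open B3 string is 9 semitones above the open D3, so the same pitch on the B3 string lies at fret 14 − 9 = 5.

5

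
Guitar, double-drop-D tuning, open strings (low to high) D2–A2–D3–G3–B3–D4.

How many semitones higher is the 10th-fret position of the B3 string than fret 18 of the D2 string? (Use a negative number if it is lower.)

13 semitones

B3 at fret 10 → A4 (MIDI 69); D2 at fret 18 → G#3 (MIDI 56).
69 − 56 = 13, so the two pitches are 13 semitones apart.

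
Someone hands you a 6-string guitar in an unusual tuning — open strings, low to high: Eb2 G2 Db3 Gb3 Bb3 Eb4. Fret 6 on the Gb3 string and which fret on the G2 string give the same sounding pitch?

Gb3 at fret 6 is Gb3 + 6 semitones = C4.
The open G2 string is 11 semitones below the open Gb3, so the same pitch on the G2 string lies at fret 6 + 11 = 17.

17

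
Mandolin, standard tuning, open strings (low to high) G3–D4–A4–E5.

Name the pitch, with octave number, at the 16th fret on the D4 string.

F♯5

The open D4 string plus 16 semitones: D–D#–E–F–…–E–F–F#.
The walk passes from B into C once, so the octave number goes from 4 to 5.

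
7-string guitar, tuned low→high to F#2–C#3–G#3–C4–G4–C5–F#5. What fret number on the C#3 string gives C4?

C4 is 11 semitones above the open C#3 (C#–D–D#–E–…–A#–B–C), so it sits at fret 11.

11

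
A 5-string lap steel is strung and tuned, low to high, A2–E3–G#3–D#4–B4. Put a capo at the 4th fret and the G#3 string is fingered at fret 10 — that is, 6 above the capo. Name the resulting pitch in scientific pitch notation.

F#4

The capo raises the open G#3 by 4 semitones to C4; fretting 6 more gives G#3 + 4 + 6 = G#3 + 10 semitones = F#4.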